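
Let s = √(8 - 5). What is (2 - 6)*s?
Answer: -4*√3 ≈ -6.9282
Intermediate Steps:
s = √3 ≈ 1.7320
(2 - 6)*s = (2 - 6)*√3 = -4*√3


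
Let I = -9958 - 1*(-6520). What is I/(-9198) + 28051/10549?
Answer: 2335560/770077 ≈ 3.0329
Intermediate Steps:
I = -3438 (I = -9958 + 6520 = -3438)
I/(-9198) + 28051/10549 = -3438/(-9198) + 28051/10549 = -3438*(-1/9198) + 28051*(1/10549) = 191/511 + 28051/10549 = 2335560/770077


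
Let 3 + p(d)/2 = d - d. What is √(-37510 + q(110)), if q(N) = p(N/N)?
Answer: 2*I*√9379 ≈ 193.69*I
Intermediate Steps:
p(d) = -6 (p(d) = -6 + 2*(d - d) = -6 + 2*0 = -6 + 0 = -6)
q(N) = -6
√(-37510 + q(110)) = √(-37510 - 6) = √(-37516) = 2*I*√9379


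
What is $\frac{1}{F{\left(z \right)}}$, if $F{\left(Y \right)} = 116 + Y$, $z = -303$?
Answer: $- \frac{1}{187} \approx -0.0053476$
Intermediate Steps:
$\frac{1}{F{\left(z \right)}} = \frac{1}{116 - 303} = \frac{1}{-187} = - \frac{1}{187}$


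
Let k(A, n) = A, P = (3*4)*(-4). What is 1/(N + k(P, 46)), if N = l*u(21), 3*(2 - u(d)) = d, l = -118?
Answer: 1/542 ≈ 0.0018450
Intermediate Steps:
u(d) = 2 - d/3
P = -48 (P = 12*(-4) = -48)
N = 590 (N = -118*(2 - ⅓*21) = -118*(2 - 7) = -118*(-5) = 590)
1/(N + k(P, 46)) = 1/(590 - 48) = 1/542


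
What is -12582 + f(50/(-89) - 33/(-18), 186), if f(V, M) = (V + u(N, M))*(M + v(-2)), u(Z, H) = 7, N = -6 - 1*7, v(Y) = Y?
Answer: -2953030/267 ≈ -11060.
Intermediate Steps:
N = -13 (N = -6 - 7 = -13)
f(V, M) = (-2 + M)*(7 + V) (f(V, M) = (V + 7)*(M - 2) = (7 + V)*(-2 + M) = (-2 + M)*(7 + V))
-12582 + f(50/(-89) - 33/(-18), 186) = -12582 + (-14 - 2*(50/(-89) - 33/(-18)) + 7*186 + 186*(50/(-89) - 33/(-18))) = -12582 + (-14 - 2*(50*(-1/89) - 33*(-1/18)) + 1302 + 186*(50*(-1/89) - 33*(-1/18))) = -12582 + (-14 - 2*(-50/89 + 11/6) + 1302 + 186*(-50/89 + 11/6)) = -12582 + (-14 - 2*679/534 + 1302 + 186*(679/534)) = -12582 + (-14 - 679/267 + 1302 + 21049/89) = -12582 + 406364/267 = -2953030/267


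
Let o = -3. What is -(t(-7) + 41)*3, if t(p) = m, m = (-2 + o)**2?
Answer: -198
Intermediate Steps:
m = 25 (m = (-2 - 3)**2 = (-5)**2 = 25)
t(p) = 25
-(t(-7) + 41)*3 = -(25 + 41)*3 = -66*3 = -1*198 = -198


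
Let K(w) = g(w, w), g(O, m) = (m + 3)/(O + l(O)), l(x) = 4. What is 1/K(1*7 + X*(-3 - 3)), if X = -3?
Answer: 29/28 ≈ 1.0357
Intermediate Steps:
g(O, m) = (3 + m)/(4 + O) (g(O, m) = (m + 3)/(O + 4) = (3 + m)/(4 + O))
K(w) = (3 + w)/(4 + w)
1/K(1*7 + X*(-3 - 3)) = 1/((3 + (1*7 - 3*(-3 - 3)))/(4 + (1*7 - 3*(-3 - 3)))) = 1/((3 + (7 - 3*(-6)))/(4 + (7 - 3*(-6)))) = 1/((3 + (7 + 18))/(4 + (7 + 18))) = 1/((3 + 25)/(4 + 25)) = 1/(28/29) = 29/28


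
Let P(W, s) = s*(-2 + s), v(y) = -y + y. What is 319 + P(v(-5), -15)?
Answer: 574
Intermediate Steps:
v(y) = 0
319 + P(v(-5), -15) = 319 - 15*(-2 - 15) = 319 - 15*(-17) = 319 + 255 = 574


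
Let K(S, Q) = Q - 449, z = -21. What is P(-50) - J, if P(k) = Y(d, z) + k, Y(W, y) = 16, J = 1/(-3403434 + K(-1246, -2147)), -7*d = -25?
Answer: -115805019/3406030 ≈ -34.000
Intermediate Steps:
K(S, Q) = -449 + Q
d = 25/7 (d = -⅐*(-25) = 25/7 ≈ 3.5714)
J = -1/3406030 (J = 1/(-3403434 + (-449 - 2147)) = 1/(-3403434 - 2596) = 1/(-3406030) = -1/3406030 ≈ -2.9360e-7)
P(k) = 16 + k
P(-50) - J = (16 - 50) - 1*(-1/3406030) = -34 + 1/3406030 = -115805019/3406030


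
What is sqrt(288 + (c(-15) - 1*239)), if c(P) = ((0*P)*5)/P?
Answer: 7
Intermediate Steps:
c(P) = 0 (c(P) = (0*5)/P = 0/P = 0)
sqrt(288 + (c(-15) - 1*239)) = sqrt(288 + (0 - 1*239)) = sqrt(288 + (0 - 239)) = sqrt(288 - 239) = sqrt(49) = 7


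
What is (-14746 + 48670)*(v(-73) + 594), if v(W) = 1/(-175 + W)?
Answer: 1249344591/62 ≈ 2.0151e+7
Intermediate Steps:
(-14746 + 48670)*(v(-73) + 594) = (-14746 + 48670)*(1/(-175 - 73) + 594) = 33924*(1/(-248) + 594) = 33924*(-1/248 + 594) = 33924*(147311/248) = 1249344591/62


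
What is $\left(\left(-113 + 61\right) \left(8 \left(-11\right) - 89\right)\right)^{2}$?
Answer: $84713616$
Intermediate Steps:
$\left(\left(-113 + 61\right) \left(8 \left(-11\right) - 89\right)\right)^{2} = \left(- 52 \left(-88 - 89\right)\right)^{2} = \left(\left(-52\right) \left(-177\right)\right)^{2} = 9204^{2} = 84713616$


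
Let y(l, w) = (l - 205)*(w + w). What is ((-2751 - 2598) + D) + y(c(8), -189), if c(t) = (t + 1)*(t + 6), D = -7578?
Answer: 16935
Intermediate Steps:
c(t) = (1 + t)*(6 + t)
y(l, w) = 2*w*(-205 + l) (y(l, w) = (-205 + l)*(2*w) = 2*w*(-205 + l))
((-2751 - 2598) + D) + y(c(8), -189) = ((-2751 - 2598) - 7578) + 2*(-189)*(-205 + (6 + 8**2 + 7*8)) = (-5349 - 7578) + 2*(-189)*(-205 + (6 + 64 + 56)) = -12927 + 2*(-189)*(-205 + 126) = -12927 + 2*(-189)*(-79) = -12927 + 29862 = 16935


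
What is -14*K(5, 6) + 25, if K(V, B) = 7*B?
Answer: -563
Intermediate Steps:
-14*K(5, 6) + 25 = -98*6 + 25 = -14*42 + 25 = -588 + 25 = -563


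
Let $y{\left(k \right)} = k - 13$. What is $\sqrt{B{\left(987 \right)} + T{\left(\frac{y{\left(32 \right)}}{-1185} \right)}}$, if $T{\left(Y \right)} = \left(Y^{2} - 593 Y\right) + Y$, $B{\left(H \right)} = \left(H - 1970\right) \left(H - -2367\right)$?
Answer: $\frac{i \sqrt{4629691219709}}{1185} \approx 1815.8 i$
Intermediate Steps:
$y{\left(k \right)} = -13 + k$ ($y{\left(k \right)} = k - 13 = -13 + k$)
$B{\left(H \right)} = \left(-1970 + H\right) \left(2367 + H\right)$ ($B{\left(H \right)} = \left(-1970 + H\right) \left(H + 2367\right) = \left(-1970 + H\right) \left(2367 + H\right)$)
$T{\left(Y \right)} = Y^{2} - 592 Y$
$\sqrt{B{\left(987 \right)} + T{\left(\frac{y{\left(32 \right)}}{-1185} \right)}} = \sqrt{\left(-4662990 + 987^{2} + 397 \cdot 987\right) + \frac{-13 + 32}{-1185} \left(-592 + \frac{-13 + 32}{-1185}\right)} = \sqrt{\left(-4662990 + 974169 + 391839\right) + 19 \left(- \frac{1}{1185}\right) \left(-592 + 19 \left(- \frac{1}{1185}\right)\right)} = \sqrt{-3296982 - \frac{19 \left(-592 - \frac{19}{1185}\right)}{1185}} = \sqrt{-3296982 - - \frac{13329241}{1404225}} = \sqrt{-3296982 + \frac{13329241}{1404225}} = \sqrt{- \frac{4629691219709}{1404225}} = \frac{i \sqrt{4629691219709}}{1185}$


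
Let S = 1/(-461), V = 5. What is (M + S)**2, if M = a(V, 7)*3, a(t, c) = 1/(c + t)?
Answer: 208849/3400336 ≈ 0.061420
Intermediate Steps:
S = -1/461 ≈ -0.0021692
M = 1/4 (M = 3/(7 + 5) = 3/12 = (1/12)*3 = 1/4 ≈ 0.25000)
(M + S)**2 = (1/4 - 1/461)**2 = (457/1844)**2 = 208849/3400336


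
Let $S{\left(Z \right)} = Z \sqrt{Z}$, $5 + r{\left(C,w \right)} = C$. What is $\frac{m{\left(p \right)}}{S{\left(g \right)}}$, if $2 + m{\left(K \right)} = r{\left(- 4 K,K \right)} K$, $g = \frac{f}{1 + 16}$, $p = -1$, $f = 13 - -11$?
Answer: $- \frac{17 \sqrt{102}}{288} \approx -0.59615$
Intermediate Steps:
$f = 24$ ($f = 13 + 11 = 24$)
$g = \frac{24}{17}$ ($g = \frac{24}{1 + 16} = \frac{24}{17} \approx 1.4118$)
$r{\left(C,w \right)} = -5 + C$
$S{\left(Z \right)} = Z^{\frac{3}{2}}$
$m{\left(K \right)} = -2 + K \left(-5 - 4 K\right)$ ($m{\left(K \right)} = -2 + \left(-5 - 4 K\right) K = -2 + K \left(-5 - 4 K\right)$)
$\frac{m{\left(p \right)}}{S{\left(g \right)}} = \frac{-2 - - (5 + 4 \left(-1\right))}{\left(\frac{24}{17}\right)^{\frac{3}{2}}} = \frac{-2 - - (5 - 4)}{\frac{48}{289} \sqrt{102}} = \left(-2 - \left(-1\right) 1\right) \frac{17 \sqrt{102}}{288} = \left(-2 + 1\right) \frac{17 \sqrt{102}}{288} = - \frac{17 \sqrt{102}}{288}$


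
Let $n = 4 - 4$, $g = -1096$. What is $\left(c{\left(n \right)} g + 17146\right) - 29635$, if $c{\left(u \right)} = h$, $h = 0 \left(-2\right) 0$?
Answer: $-12489$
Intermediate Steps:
$n = 0$
$h = 0$ ($h = 0 \cdot 0 = 0$)
$c{\left(u \right)} = 0$
$\left(c{\left(n \right)} g + 17146\right) - 29635 = \left(0 \left(-1096\right) + 17146\right) - 29635 = \left(0 + 17146\right) - 29635 = 17146 - 29635 = -12489$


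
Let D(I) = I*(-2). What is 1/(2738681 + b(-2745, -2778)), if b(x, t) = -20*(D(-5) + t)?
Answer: 1/2794041 ≈ 3.5790e-7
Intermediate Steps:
D(I) = -2*I
b(x, t) = -200 - 20*t (b(x, t) = -20*(-2*(-5) + t) = -20*(10 + t) = -200 - 20*t)
1/(2738681 + b(-2745, -2778)) = 1/(2738681 + (-200 - 20*(-2778))) = 1/(2738681 + (-200 + 55560)) = 1/(2738681 + 55360) = 1/2794041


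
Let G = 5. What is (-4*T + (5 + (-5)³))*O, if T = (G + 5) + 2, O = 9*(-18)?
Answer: 27216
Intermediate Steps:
O = -162
T = 12 (T = (5 + 5) + 2 = 10 + 2 = 12)
(-4*T + (5 + (-5)³))*O = (-4*12 + (5 + (-5)³))*(-162) = (-48 + (5 - 125))*(-162) = (-48 - 120)*(-162) = -168*(-162) = 27216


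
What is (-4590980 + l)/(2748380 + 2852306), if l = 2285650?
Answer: -1152665/2800343 ≈ -0.41162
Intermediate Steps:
(-4590980 + l)/(2748380 + 2852306) = (-4590980 + 2285650)/(2748380 + 2852306) = -2305330/5600686 = -2305330*1/5600686 = -1152665/2800343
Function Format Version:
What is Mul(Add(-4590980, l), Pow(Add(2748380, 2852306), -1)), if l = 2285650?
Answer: Rational(-1152665, 2800343) ≈ -0.41162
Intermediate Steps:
Mul(Add(-4590980, l), Pow(Add(2748380, 2852306), -1)) = Mul(Add(-4590980, 2285650), Pow(Add(2748380, 2852306), -1)) = Mul(-2305330, Pow(5600686, -1)) = Mul(-2305330, Rational(1, 5600686)) = Rational(-1152665, 2800343)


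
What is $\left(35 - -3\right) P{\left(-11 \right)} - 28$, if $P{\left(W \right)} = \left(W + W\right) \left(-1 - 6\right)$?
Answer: $5824$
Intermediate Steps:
$P{\left(W \right)} = - 14 W$ ($P{\left(W \right)} = 2 W \left(-7\right) = - 14 W$)
$\left(35 - -3\right) P{\left(-11 \right)} - 28 = \left(35 - -3\right) \left(\left(-14\right) \left(-11\right)\right) - 28 = \left(35 + 3\right) 154 - 28 = 38 \cdot 154 - 28 = 5852 - 28 = 5824$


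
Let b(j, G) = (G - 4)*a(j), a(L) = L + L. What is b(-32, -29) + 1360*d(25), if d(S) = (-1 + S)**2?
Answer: 785472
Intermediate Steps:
a(L) = 2*L
b(j, G) = 2*j*(-4 + G) (b(j, G) = (G - 4)*(2*j) = (-4 + G)*(2*j) = 2*j*(-4 + G))
b(-32, -29) + 1360*d(25) = 2*(-32)*(-4 - 29) + 1360*(-1 + 25)**2 = 2*(-32)*(-33) + 1360*24**2 = 2112 + 1360*576 = 2112 + 783360 = 785472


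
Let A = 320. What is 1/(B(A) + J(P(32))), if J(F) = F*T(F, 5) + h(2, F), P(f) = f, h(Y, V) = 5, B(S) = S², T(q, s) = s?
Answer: 1/102565 ≈ 9.7499e-6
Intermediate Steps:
J(F) = 5 + 5*F (J(F) = F*5 + 5 = 5*F + 5 = 5 + 5*F)
1/(B(A) + J(P(32))) = 1/(320² + (5 + 5*32)) = 1/(102400 + (5 + 160)) = 1/(102400 + 165) = 1/102565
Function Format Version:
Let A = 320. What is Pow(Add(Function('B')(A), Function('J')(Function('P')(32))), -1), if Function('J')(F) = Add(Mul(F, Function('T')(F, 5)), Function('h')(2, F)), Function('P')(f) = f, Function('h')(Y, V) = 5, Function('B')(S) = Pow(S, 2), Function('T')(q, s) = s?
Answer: Rational(1, 102565) ≈ 9.7499e-6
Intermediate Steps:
Function('J')(F) = Add(5, Mul(5, F)) (Function('J')(F) = Add(Mul(F, 5), 5) = Add(Mul(5, F), 5) = Add(5, Mul(5, F)))
Pow(Add(Function('B')(A), Function('J')(Function('P')(32))), -1) = Pow(Add(Pow(320, 2), Add(5, Mul(5, 32))), -1) = Pow(Add(102400, Add(5, 160)), -1) = Pow(Add(102400, 165), -1) = Pow(102565, -1) = Rational(1, 102565)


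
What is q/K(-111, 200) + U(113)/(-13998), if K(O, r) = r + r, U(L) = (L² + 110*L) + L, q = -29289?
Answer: -210056111/2799600 ≈ -75.031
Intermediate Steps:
U(L) = L² + 111*L
K(O, r) = 2*r
q/K(-111, 200) + U(113)/(-13998) = -29289/(2*200) + (113*(111 + 113))/(-13998) = -29289/400 + (113*224)*(-1/13998) = -29289*1/400 + 25312*(-1/13998) = -29289/400 - 12656/6999 = -210056111/2799600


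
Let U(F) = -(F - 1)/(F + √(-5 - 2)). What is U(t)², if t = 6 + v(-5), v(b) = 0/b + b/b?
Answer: 36/(7 + I*√7)² ≈ 0.48214 - 0.42521*I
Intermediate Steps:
v(b) = 1 (v(b) = 0 + 1 = 1)
t = 7 (t = 6 + 1 = 7)
U(F) = -(-1 + F)/(F + I*√7) (U(F) = -(-1 + F)/(F + √(-7)) = -(-1 + F)/(F + I*√7))
U(t)² = ((1 - 1*7)/(7 + I*√7))² = ((1 - 7)/(7 + I*√7))² = (-6/(7 + I*√7))² = 36/(7 + I*√7)²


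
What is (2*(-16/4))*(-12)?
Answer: 96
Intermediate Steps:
(2*(-16/4))*(-12) = (2*(-16*1/4))*(-12) = (2*(-4))*(-12) = -8*(-12) = 96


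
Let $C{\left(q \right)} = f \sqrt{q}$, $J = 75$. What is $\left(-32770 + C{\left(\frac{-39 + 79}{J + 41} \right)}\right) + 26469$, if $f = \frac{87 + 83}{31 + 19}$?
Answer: $-6301 + \frac{17 \sqrt{290}}{145} \approx -6299.0$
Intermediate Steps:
$f = \frac{17}{5}$ ($f = \frac{170}{50} = 170 \cdot \frac{1}{50} = \frac{17}{5} \approx 3.4$)
$C{\left(q \right)} = \frac{17 \sqrt{q}}{5}$
$\left(-32770 + C{\left(\frac{-39 + 79}{J + 41} \right)}\right) + 26469 = \left(-32770 + \frac{17 \sqrt{\frac{-39 + 79}{75 + 41}}}{5}\right) + 26469 = \left(-32770 + \frac{17 \sqrt{\frac{40}{116}}}{5}\right) + 26469 = \left(-32770 + \frac{17 \sqrt{40 \cdot \frac{1}{116}}}{5}\right) + 26469 = \left(-32770 + \frac{17 \sqrt{\frac{10}{29}}}{5}\right) + 26469 = \left(-32770 + \frac{17 \frac{\sqrt{290}}{29}}{5}\right) + 26469 = \left(-32770 + \frac{17 \sqrt{290}}{145}\right) + 26469 = -6301 + \frac{17 \sqrt{290}}{145}$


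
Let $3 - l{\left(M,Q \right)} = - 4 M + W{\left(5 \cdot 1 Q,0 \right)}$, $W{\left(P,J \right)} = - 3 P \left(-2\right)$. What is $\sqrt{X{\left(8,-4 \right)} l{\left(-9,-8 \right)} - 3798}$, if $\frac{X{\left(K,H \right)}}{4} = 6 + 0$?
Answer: $3 \sqrt{130} \approx 34.205$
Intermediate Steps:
$W{\left(P,J \right)} = 6 P$
$l{\left(M,Q \right)} = 3 - 30 Q + 4 M$ ($l{\left(M,Q \right)} = 3 - \left(- 4 M + 6 \cdot 5 \cdot 1 Q\right) = 3 - \left(- 4 M + 6 \cdot 5 Q\right) = 3 - \left(- 4 M + 30 Q\right) = 3 + \left(- 30 Q + 4 M\right) = 3 - 30 Q + 4 M$)
$X{\left(K,H \right)} = 24$ ($X{\left(K,H \right)} = 4 \left(6 + 0\right) = 4 \cdot 6 = 24$)
$\sqrt{X{\left(8,-4 \right)} l{\left(-9,-8 \right)} - 3798} = \sqrt{24 \left(3 - -240 + 4 \left(-9\right)\right) - 3798} = \sqrt{24 \left(3 + 240 - 36\right) - 3798} = \sqrt{24 \cdot 207 - 3798} = \sqrt{4968 - 3798} = \sqrt{1170} = 3 \sqrt{130}$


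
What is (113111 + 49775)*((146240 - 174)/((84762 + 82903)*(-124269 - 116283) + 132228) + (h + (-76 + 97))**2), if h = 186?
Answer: 70374353712207907963/10083004713 ≈ 6.9795e+9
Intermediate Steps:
(113111 + 49775)*((146240 - 174)/((84762 + 82903)*(-124269 - 116283) + 132228) + (h + (-76 + 97))**2) = (113111 + 49775)*((146240 - 174)/((84762 + 82903)*(-124269 - 116283) + 132228) + (186 + (-76 + 97))**2) = 162886*(146066/(167665*(-240552) + 132228) + (186 + 21)**2) = 162886*(146066/(-40332151080 + 132228) + 207**2) = 162886*(146066/(-40332018852) + 42849) = 162886*(146066*(-1/40332018852) + 42849) = 162886*(-73033/20166009426 + 42849) = 162886*(864093337821641/20166009426) = 70374353712207907963/10083004713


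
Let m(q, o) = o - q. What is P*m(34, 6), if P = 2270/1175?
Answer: -12712/235 ≈ -54.094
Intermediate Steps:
P = 454/235 (P = 2270*(1/1175) = 454/235 ≈ 1.9319)
P*m(34, 6) = 454*(6 - 1*34)/235 = 454*(6 - 34)/235 = (454/235)*(-28) = -12712/235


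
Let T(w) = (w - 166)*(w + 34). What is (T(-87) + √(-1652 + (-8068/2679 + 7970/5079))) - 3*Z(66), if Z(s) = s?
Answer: 13211 + I*√3779252378198914/1511849 ≈ 13211.0 + 40.663*I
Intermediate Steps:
T(w) = (-166 + w)*(34 + w)
(T(-87) + √(-1652 + (-8068/2679 + 7970/5079))) - 3*Z(66) = ((-5644 + (-87)² - 132*(-87)) + √(-1652 + (-8068/2679 + 7970/5079))) - 3*66 = ((-5644 + 7569 + 11484) + √(-1652 + (-8068*1/2679 + 7970*(1/5079)))) - 198 = (13409 + √(-1652 + (-8068/2679 + 7970/5079))) - 198 = (13409 + √(-1652 - 2180638/1511849)) - 198 = (13409 + √(-2499755186/1511849)) - 198 = (13409 + I*√3779252378198914/1511849) - 198 = 13211 + I*√3779252378198914/1511849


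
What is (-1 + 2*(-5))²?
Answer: 121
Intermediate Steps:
(-1 + 2*(-5))² = (-1 - 10)² = (-11)² = 121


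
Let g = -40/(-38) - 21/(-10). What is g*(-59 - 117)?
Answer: -52712/95 ≈ -554.86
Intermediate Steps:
g = 599/190 (g = -40*(-1/38) - 21*(-1/10) = 20/19 + 21/10 = 599/190 ≈ 3.1526)
g*(-59 - 117) = 599*(-59 - 117)/190 = (599/190)*(-176) = -52712/95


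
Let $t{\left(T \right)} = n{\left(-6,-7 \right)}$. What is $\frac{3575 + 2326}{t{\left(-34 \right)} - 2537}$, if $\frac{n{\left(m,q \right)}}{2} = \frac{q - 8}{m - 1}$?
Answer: $- \frac{41307}{17729} \approx -2.3299$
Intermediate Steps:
$n{\left(m,q \right)} = \frac{2 \left(-8 + q\right)}{-1 + m}$ ($n{\left(m,q \right)} = 2 \frac{q - 8}{m - 1} = 2 \frac{-8 + q}{-1 + m} = \frac{2 \left(-8 + q\right)}{-1 + m}$)
$t{\left(T \right)} = \frac{30}{7}$ ($t{\left(T \right)} = \frac{2 \left(-8 - 7\right)}{-1 - 6} = 2 \frac{1}{-7} \left(-15\right) = 2 \left(- \frac{1}{7}\right) \left(-15\right) = \frac{30}{7}$)
$\frac{3575 + 2326}{t{\left(-34 \right)} - 2537} = \frac{3575 + 2326}{\frac{30}{7} - 2537} = \frac{5901}{- \frac{17729}{7}} = 5901 \left(- \frac{7}{17729}\right) = - \frac{41307}{17729}$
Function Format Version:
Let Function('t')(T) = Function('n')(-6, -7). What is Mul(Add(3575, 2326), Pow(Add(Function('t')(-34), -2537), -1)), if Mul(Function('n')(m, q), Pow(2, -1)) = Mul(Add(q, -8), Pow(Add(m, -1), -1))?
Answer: Rational(-41307, 17729) ≈ -2.3299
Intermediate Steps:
Function('n')(m, q) = Mul(2, Pow(Add(-1, m), -1), Add(-8, q)) (Function('n')(m, q) = Mul(2, Mul(Add(q, -8), Pow(Add(m, -1), -1))) = Mul(2, Mul(Add(-8, q), Pow(Add(-1, m), -1))) = Mul(2, Mul(Pow(Add(-1, m), -1), Add(-8, q))) = Mul(2, Pow(Add(-1, m), -1), Add(-8, q)))
Function('t')(T) = Rational(30, 7) (Function('t')(T) = Mul(2, Pow(Add(-1, -6), -1), Add(-8, -7)) = Mul(2, Pow(-7, -1), -15) = Mul(2, Rational(-1, 7), -15) = Rational(30, 7))
Mul(Add(3575, 2326), Pow(Add(Function('t')(-34), -2537), -1)) = Mul(Add(3575, 2326), Pow(Add(Rational(30, 7), -2537), -1)) = Mul(5901, Pow(Rational(-17729, 7), -1)) = Mul(5901, Rational(-7, 17729)) = Rational(-41307, 17729)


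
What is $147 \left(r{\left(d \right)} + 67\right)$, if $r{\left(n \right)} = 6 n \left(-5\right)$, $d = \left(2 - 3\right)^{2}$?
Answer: $5439$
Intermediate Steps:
$d = 1$ ($d = \left(-1\right)^{2} = 1$)
$r{\left(n \right)} = - 30 n$
$147 \left(r{\left(d \right)} + 67\right) = 147 \left(\left(-30\right) 1 + 67\right) = 147 \left(-30 + 67\right) = 147 \cdot 37 = 5439$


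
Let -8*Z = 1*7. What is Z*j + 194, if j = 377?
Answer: -1087/8 ≈ -135.88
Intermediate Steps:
Z = -7/8 ≈ -0.87500
Z*j + 194 = -7/8*377 + 194 = -2639/8 + 194 = -1087/8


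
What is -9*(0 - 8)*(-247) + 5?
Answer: -17779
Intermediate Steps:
-9*(0 - 8)*(-247) + 5 = -9*(-8)*(-247) + 5 = 72*(-247) + 5 = -17784 + 5 = -17779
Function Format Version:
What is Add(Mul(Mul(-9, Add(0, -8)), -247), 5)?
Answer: -17779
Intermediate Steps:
Add(Mul(Mul(-9, Add(0, -8)), -247), 5) = Add(Mul(Mul(-9, -8), -247), 5) = Add(Mul(72, -247), 5) = Add(-17784, 5) = -17779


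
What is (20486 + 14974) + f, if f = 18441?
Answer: 53901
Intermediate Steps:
(20486 + 14974) + f = (20486 + 14974) + 18441 = 35460 + 18441 = 53901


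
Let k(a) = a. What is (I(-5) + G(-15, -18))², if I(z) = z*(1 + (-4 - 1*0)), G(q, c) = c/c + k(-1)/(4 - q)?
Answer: 91809/361 ≈ 254.32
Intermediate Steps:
G(q, c) = 1 - 1/(4 - q) (G(q, c) = c/c - 1/(4 - q) = 1 - 1/(4 - q))
I(z) = -3*z (I(z) = z*(1 + (-4 + 0)) = z*(1 - 4) = z*(-3) = -3*z)
(I(-5) + G(-15, -18))² = (-3*(-5) + (-3 - 15)/(-4 - 15))² = (15 - 18/(-19))² = (15 - 1/19*(-18))² = (15 + 18/19)² = (303/19)² = 91809/361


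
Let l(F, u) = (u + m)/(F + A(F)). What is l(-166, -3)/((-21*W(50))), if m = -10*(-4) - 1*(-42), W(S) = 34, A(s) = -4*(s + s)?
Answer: -79/829668 ≈ -9.5219e-5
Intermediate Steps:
A(s) = -8*s
m = 82 (m = 40 + 42 = 82)
l(F, u) = -(82 + u)/(7*F) (l(F, u) = (u + 82)/(F - 8*F) = (82 + u)/((-7*F)) = (82 + u)*(-1/(7*F)) = -(82 + u)/(7*F))
l(-166, -3)/((-21*W(50))) = ((⅐)*(-82 - 1*(-3))/(-166))/((-21*34)) = ((⅐)*(-1/166)*(-82 + 3))/(-714) = ((⅐)*(-1/166)*(-79))*(-1/714) = (79/1162)*(-1/714) = -79/829668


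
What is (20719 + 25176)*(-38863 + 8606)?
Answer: -1388645015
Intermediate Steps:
(20719 + 25176)*(-38863 + 8606) = 45895*(-30257) = -1388645015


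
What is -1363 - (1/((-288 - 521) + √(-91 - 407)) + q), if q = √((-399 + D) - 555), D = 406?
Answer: -892735568/654979 - 2*I*√137 + I*√498/654979 ≈ -1363.0 - 23.409*I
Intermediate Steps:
q = 2*I*√137 (q = √((-399 + 406) - 555) = √(7 - 555) = √(-548) = 2*I*√137 ≈ 23.409*I)
-1363 - (1/((-288 - 521) + √(-91 - 407)) + q) = -1363 - (1/((-288 - 521) + √(-91 - 407)) + 2*I*√137) = -1363 - (1/(-809 + √(-498)) + 2*I*√137) = -1363 - (1/(-809 + I*√498) + 2*I*√137) = -1363 + (-1/(-809 + I*√498) - 2*I*√137) = -1363 - 1/(-809 + I*√498) - 2*I*√137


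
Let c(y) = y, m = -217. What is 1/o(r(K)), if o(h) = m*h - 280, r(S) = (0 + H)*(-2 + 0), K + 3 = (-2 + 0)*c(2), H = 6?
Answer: 1/2324 ≈ 0.00043029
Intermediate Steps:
K = -7 (K = -3 + (-2 + 0)*2 = -3 - 2*2 = -3 - 4 = -7)
r(S) = -12 (r(S) = (0 + 6)*(-2 + 0) = 6*(-2) = -12)
o(h) = -280 - 217*h (o(h) = -217*h - 280 = -280 - 217*h)
1/o(r(K)) = 1/(-280 - 217*(-12)) = 1/(-280 + 2604) = 1/2324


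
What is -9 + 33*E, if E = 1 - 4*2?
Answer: -240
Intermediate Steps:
E = -7 (E = 1 - 8 = -7)
-9 + 33*E = -9 + 33*(-7) = -9 - 231 = -240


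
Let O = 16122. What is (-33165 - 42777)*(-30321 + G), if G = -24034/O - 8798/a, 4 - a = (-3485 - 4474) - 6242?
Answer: 29298367573941384/12722945 ≈ 2.3028e+9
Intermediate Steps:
a = 14205 (a = 4 - ((-3485 - 4474) - 6242) = 4 - (-7959 - 6242) = 4 - 1*(-14201) = 4 + 14201 = 14205)
G = -26846907/12722945 (G = -24034/16122 - 8798/14205 = -24034*1/16122 - 8798*1/14205 = -12017/8061 - 8798/14205 = -26846907/12722945 ≈ -2.1101)
(-33165 - 42777)*(-30321 + G) = (-33165 - 42777)*(-30321 - 26846907/12722945) = -75942*(-385799262252/12722945) = 29298367573941384/12722945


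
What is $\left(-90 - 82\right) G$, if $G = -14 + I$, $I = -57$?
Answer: $12212$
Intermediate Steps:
$G = -71$ ($G = -14 - 57 = -71$)
$\left(-90 - 82\right) G = \left(-90 - 82\right) \left(-71\right) = \left(-172\right) \left(-71\right) = 12212$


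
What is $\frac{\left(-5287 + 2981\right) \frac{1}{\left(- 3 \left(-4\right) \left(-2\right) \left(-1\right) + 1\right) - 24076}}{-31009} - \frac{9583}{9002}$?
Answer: $- \frac{1020999686887}{959095532274} \approx -1.0645$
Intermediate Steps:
$\frac{\left(-5287 + 2981\right) \frac{1}{\left(- 3 \left(-4\right) \left(-2\right) \left(-1\right) + 1\right) - 24076}}{-31009} - \frac{9583}{9002} = - \frac{2306}{\left(- 3 \cdot 8 \left(-1\right) + 1\right) - 24076} \left(- \frac{1}{31009}\right) - \frac{1369}{1286} = - \frac{2306}{\left(\left(-3\right) \left(-8\right) + 1\right) - 24076} \left(- \frac{1}{31009}\right) - \frac{1369}{1286} = - \frac{2306}{\left(24 + 1\right) - 24076} \left(- \frac{1}{31009}\right) - \frac{1369}{1286} = - \frac{2306}{25 - 24076} \left(- \frac{1}{31009}\right) - \frac{1369}{1286} = - \frac{2306}{-24051} \left(- \frac{1}{31009}\right) - \frac{1369}{1286} = \left(-2306\right) \left(- \frac{1}{24051}\right) \left(- \frac{1}{31009}\right) - \frac{1369}{1286} = \frac{2306}{24051} \left(- \frac{1}{31009}\right) - \frac{1369}{1286} = - \frac{2306}{745797459} - \frac{1369}{1286} = - \frac{1020999686887}{959095532274}$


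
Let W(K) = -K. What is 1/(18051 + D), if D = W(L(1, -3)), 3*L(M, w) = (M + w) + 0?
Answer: 3/54155 ≈ 5.5397e-5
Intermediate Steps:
L(M, w) = M/3 + w/3 (L(M, w) = ((M + w) + 0)/3 = (M + w)/3 = M/3 + w/3)
D = ⅔ (D = -((⅓)*1 + (⅓)*(-3)) = -(⅓ - 1) = -1*(-⅔) = ⅔ ≈ 0.66667)
1/(18051 + D) = 1/(18051 + ⅔) = 1/(54155/3) = 3/54155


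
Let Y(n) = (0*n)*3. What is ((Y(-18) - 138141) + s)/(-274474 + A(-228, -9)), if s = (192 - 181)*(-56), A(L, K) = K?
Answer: 138757/274483 ≈ 0.50552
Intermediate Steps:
Y(n) = 0 (Y(n) = 0*3 = 0)
s = -616 (s = 11*(-56) = -616)
((Y(-18) - 138141) + s)/(-274474 + A(-228, -9)) = ((0 - 138141) - 616)/(-274474 - 9) = (-138141 - 616)/(-274483) = -138757*(-1/274483) = 138757/274483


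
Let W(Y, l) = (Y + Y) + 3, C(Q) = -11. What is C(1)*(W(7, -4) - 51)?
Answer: 374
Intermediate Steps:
W(Y, l) = 3 + 2*Y (W(Y, l) = 2*Y + 3 = 3 + 2*Y)
C(1)*(W(7, -4) - 51) = -11*((3 + 2*7) - 51) = -11*((3 + 14) - 51) = -11*(17 - 51) = -11*(-34) = 374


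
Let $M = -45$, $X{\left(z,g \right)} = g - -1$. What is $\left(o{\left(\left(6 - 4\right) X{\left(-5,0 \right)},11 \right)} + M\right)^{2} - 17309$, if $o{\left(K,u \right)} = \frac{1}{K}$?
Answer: $- \frac{61315}{4} \approx -15329.0$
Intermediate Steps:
$X{\left(z,g \right)} = 1 + g$ ($X{\left(z,g \right)} = g + 1 = 1 + g$)
$\left(o{\left(\left(6 - 4\right) X{\left(-5,0 \right)},11 \right)} + M\right)^{2} - 17309 = \left(\frac{1}{\left(6 - 4\right) \left(1 + 0\right)} - 45\right)^{2} - 17309 = \left(\frac{1}{2 \cdot 1} - 45\right)^{2} - 17309 = \left(\frac{1}{2} - 45\right)^{2} - 17309 = \left(- \frac{89}{2}\right)^{2} - 17309 = \frac{7921}{4} - 17309 = - \frac{61315}{4}$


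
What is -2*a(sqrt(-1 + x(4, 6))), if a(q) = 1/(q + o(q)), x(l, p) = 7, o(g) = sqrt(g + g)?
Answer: -2/(sqrt(6) + 2**(3/4)*3**(1/4)) ≈ -0.42892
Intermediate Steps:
o(g) = sqrt(2)*sqrt(g) (o(g) = sqrt(2*g) = sqrt(2)*sqrt(g))
a(q) = 1/(q + sqrt(2)*sqrt(q))
-2*a(sqrt(-1 + x(4, 6))) = -2/(sqrt(-1 + 7) + sqrt(2)*sqrt(sqrt(-1 + 7))) = -2/(sqrt(6) + sqrt(2)*sqrt(sqrt(6))) = -2/(sqrt(6) + sqrt(2)*6**(1/4)) = -2/(sqrt(6) + 2**(3/4)*3**(1/4))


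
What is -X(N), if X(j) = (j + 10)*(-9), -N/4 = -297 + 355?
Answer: -1998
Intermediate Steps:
N = -232 (N = -4*(-297 + 355) = -4*58 = -232)
X(j) = -90 - 9*j (X(j) = (10 + j)*(-9) = -90 - 9*j)
-X(N) = -(-90 - 9*(-232)) = -(-90 + 2088) = -1*1998 = -1998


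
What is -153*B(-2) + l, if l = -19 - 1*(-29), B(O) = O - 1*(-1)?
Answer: 163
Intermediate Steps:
B(O) = 1 + O (B(O) = O + 1 = 1 + O)
l = 10 (l = -19 + 29 = 10)
-153*B(-2) + l = -153*(1 - 2) + 10 = -153*(-1) + 10 = 153 + 10 = 163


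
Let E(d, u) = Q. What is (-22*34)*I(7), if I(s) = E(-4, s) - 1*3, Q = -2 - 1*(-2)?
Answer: 2244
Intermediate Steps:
Q = 0 (Q = -2 + 2 = 0)
E(d, u) = 0
I(s) = -3 (I(s) = 0 - 1*3 = 0 - 3 = -3)
(-22*34)*I(7) = -22*34*(-3) = -748*(-3) = 2244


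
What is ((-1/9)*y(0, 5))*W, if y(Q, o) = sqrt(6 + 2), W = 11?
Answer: -22*sqrt(2)/9 ≈ -3.4570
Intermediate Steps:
y(Q, o) = 2*sqrt(2) (y(Q, o) = sqrt(8) = 2*sqrt(2))
((-1/9)*y(0, 5))*W = ((-1/9)*(2*sqrt(2)))*11 = ((-1*1/9)*(2*sqrt(2)))*11 = -2*sqrt(2)/9*11 = -22*sqrt(2)/9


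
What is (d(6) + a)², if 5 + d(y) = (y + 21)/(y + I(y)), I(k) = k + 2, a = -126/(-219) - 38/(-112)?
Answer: 77739489/16711744 ≈ 4.6518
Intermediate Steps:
a = 3739/4088 (a = -126*(-1/219) - 38*(-1/112) = 42/73 + 19/56 = 3739/4088 ≈ 0.91463)
I(k) = 2 + k
d(y) = -5 + (21 + y)/(2 + 2*y) (d(y) = -5 + (y + 21)/(y + (2 + y)) = -5 + (21 + y)/(2 + 2*y))
(d(6) + a)² = ((11 - 9*6)/(2*(1 + 6)) + 3739/4088)² = ((½)*(11 - 54)/7 + 3739/4088)² = ((½)*(⅐)*(-43) + 3739/4088)² = (-43/14 + 3739/4088)² = (-8817/4088)² = 77739489/16711744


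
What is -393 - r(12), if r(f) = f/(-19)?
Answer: -7455/19 ≈ -392.37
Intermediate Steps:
r(f) = -f/19 (r(f) = f*(-1/19) = -f/19)
-393 - r(12) = -393 - (-1)*12/19 = -393 - 1*(-12/19) = -393 + 12/19 = -7455/19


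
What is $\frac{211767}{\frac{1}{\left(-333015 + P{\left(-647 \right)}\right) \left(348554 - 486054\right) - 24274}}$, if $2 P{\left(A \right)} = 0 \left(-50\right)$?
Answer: $9696713141505342$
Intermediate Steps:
$P{\left(A \right)} = 0$ ($P{\left(A \right)} = \frac{0 \left(-50\right)}{2} = \frac{1}{2} \cdot 0 = 0$)
$\frac{211767}{\frac{1}{\left(-333015 + P{\left(-647 \right)}\right) \left(348554 - 486054\right) - 24274}} = \frac{211767}{\frac{1}{\left(-333015 + 0\right) \left(348554 - 486054\right) - 24274}} = \frac{211767}{\frac{1}{\left(-333015\right) \left(-137500\right) - 24274}} = \frac{211767}{\frac{1}{45789562500 - 24274}} = \frac{211767}{\frac{1}{45789538226}} = 211767 \frac{1}{\frac{1}{45789538226}} = 211767 \cdot 45789538226 = 9696713141505342$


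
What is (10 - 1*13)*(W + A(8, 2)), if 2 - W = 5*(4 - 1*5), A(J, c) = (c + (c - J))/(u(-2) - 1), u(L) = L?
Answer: -25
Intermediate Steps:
A(J, c) = -2*c/3 + J/3 (A(J, c) = (c + (c - J))/(-2 - 1) = (-J + 2*c)/(-3) = (-J + 2*c)*(-⅓) = -2*c/3 + J/3)
W = 7 (W = 2 - 5*(4 - 1*5) = 2 - 5*(4 - 5) = 2 - 5*(-1) = 2 - 1*(-5) = 2 + 5 = 7)
(10 - 1*13)*(W + A(8, 2)) = (10 - 1*13)*(7 + (-⅔*2 + (⅓)*8)) = (10 - 13)*(7 + (-4/3 + 8/3)) = -3*(7 + 4/3) = -3*25/3 = -25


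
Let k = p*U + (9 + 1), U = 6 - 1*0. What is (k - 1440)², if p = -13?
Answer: 2274064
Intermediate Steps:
U = 6 (U = 6 + 0 = 6)
k = -68 (k = -13*6 + (9 + 1) = -78 + 10 = -68)
(k - 1440)² = (-68 - 1440)² = (-1508)² = 2274064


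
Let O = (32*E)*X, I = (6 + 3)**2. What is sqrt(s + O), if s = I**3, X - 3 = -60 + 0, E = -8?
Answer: sqrt(546033) ≈ 738.94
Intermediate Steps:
I = 81 (I = 9**2 = 81)
X = -57 (X = 3 + (-60 + 0) = 3 - 60 = -57)
s = 531441 (s = 81**3 = 531441)
O = 14592 (O = (32*(-8))*(-57) = -256*(-57) = 14592)
sqrt(s + O) = sqrt(531441 + 14592) = sqrt(546033)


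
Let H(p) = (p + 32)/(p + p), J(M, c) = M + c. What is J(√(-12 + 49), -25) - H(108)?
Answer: -1385/54 + √37 ≈ -19.565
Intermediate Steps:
H(p) = (32 + p)/(2*p) (H(p) = (32 + p)/((2*p)) = (32 + p)*(1/(2*p)) = (32 + p)/(2*p))
J(√(-12 + 49), -25) - H(108) = (√(-12 + 49) - 25) - (32 + 108)/(2*108) = (√37 - 25) - 140/(2*108) = (-25 + √37) - 1*35/54 = (-25 + √37) - 35/54 = -1385/54 + √37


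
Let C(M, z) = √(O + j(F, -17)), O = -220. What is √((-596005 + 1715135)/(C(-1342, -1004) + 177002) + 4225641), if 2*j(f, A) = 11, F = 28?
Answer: √((1495896054824 + 4225641*I*√858)/(354004 + I*√858)) ≈ 2055.6 - 0.e-7*I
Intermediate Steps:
j(f, A) = 11/2 (j(f, A) = (½)*11 = 11/2)
C(M, z) = I*√858/2 (C(M, z) = √(-220 + 11/2) = √(-429/2) = I*√858/2)
√((-596005 + 1715135)/(C(-1342, -1004) + 177002) + 4225641) = √((-596005 + 1715135)/(I*√858/2 + 177002) + 4225641) = √(1119130/(177002 + I*√858/2) + 4225641) = √(4225641 + 1119130/(177002 + I*√858/2))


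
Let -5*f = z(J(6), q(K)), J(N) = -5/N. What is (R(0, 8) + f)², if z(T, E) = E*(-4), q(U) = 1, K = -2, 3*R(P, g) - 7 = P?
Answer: 2209/225 ≈ 9.8178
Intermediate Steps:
R(P, g) = 7/3 + P/3
z(T, E) = -4*E
f = ⅘ (f = -(-4)/5 = -⅕*(-4) = ⅘ ≈ 0.80000)
(R(0, 8) + f)² = ((7/3 + (⅓)*0) + ⅘)² = ((7/3 + 0) + ⅘)² = (7/3 + ⅘)² = (47/15)² = 2209/225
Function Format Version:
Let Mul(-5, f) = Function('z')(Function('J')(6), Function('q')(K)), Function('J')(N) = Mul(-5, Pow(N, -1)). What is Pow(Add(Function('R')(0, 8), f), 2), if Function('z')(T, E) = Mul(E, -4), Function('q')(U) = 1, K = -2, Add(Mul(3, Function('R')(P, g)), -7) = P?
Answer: Rational(2209, 225) ≈ 9.8178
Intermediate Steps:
Function('R')(P, g) = Add(Rational(7, 3), Mul(Rational(1, 3), P))
Function('z')(T, E) = Mul(-4, E)
f = Rational(4, 5) (f = Mul(Rational(-1, 5), Mul(-4, 1)) = Mul(Rational(-1, 5), -4) = Rational(4, 5) ≈ 0.80000)
Pow(Add(Function('R')(0, 8), f), 2) = Pow(Add(Add(Rational(7, 3), Mul(Rational(1, 3), 0)), Rational(4, 5)), 2) = Pow(Add(Add(Rational(7, 3), 0), Rational(4, 5)), 2) = Pow(Add(Rational(7, 3), Rational(4, 5)), 2) = Pow(Rational(47, 15), 2) = Rational(2209, 225)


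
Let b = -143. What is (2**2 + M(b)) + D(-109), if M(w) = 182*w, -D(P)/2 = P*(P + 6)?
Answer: -48476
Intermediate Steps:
D(P) = -2*P*(6 + P) (D(P) = -2*P*(P + 6) = -2*P*(6 + P))
(2**2 + M(b)) + D(-109) = (2**2 + 182*(-143)) - 2*(-109)*(6 - 109) = (4 - 26026) - 2*(-109)*(-103) = -26022 - 22454 = -48476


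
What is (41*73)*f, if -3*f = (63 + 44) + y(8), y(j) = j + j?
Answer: -122713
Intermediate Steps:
y(j) = 2*j
f = -41 (f = -((63 + 44) + 2*8)/3 = -(107 + 16)/3 = -1/3*123 = -41)
(41*73)*f = (41*73)*(-41) = 2993*(-41) = -122713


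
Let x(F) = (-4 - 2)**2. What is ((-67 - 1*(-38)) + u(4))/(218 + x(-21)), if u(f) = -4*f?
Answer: -45/254 ≈ -0.17717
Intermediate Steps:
x(F) = 36 (x(F) = (-6)**2 = 36)
((-67 - 1*(-38)) + u(4))/(218 + x(-21)) = ((-67 - 1*(-38)) - 4*4)/(218 + 36) = ((-67 + 38) - 16)/254 = (-29 - 16)*(1/254) = -45*1/254 = -45/254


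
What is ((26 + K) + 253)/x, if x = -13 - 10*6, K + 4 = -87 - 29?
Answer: -159/73 ≈ -2.1781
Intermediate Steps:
K = -120 (K = -4 + (-87 - 29) = -4 - 116 = -120)
x = -73 (x = -13 - 60 = -73)
((26 + K) + 253)/x = ((26 - 120) + 253)/(-73) = (-94 + 253)*(-1/73) = 159*(-1/73) = -159/73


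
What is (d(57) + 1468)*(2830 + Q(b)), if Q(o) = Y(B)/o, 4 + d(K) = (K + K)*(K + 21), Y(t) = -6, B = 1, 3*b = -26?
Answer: 381090444/13 ≈ 2.9315e+7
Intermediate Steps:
b = -26/3 (b = (1/3)*(-26) = -26/3 ≈ -8.6667)
d(K) = -4 + 2*K*(21 + K) (d(K) = -4 + (K + K)*(K + 21) = -4 + (2*K)*(21 + K) = -4 + 2*K*(21 + K))
Q(o) = -6/o
(d(57) + 1468)*(2830 + Q(b)) = ((-4 + 2*57**2 + 42*57) + 1468)*(2830 - 6/(-26/3)) = ((-4 + 2*3249 + 2394) + 1468)*(2830 - 6*(-3/26)) = ((-4 + 6498 + 2394) + 1468)*(2830 + 9/13) = (8888 + 1468)*(36799/13) = 10356*(36799/13) = 381090444/13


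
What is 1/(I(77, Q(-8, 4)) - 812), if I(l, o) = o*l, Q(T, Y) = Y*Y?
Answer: 1/420 ≈ 0.0023810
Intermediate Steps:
Q(T, Y) = Y**2
I(l, o) = l*o
1/(I(77, Q(-8, 4)) - 812) = 1/(77*4**2 - 812) = 1/(77*16 - 812) = 1/(1232 - 812) = 1/420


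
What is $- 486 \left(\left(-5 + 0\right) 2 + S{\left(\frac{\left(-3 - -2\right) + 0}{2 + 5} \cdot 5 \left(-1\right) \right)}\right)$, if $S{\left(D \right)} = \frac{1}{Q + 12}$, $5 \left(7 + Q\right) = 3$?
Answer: $\frac{66825}{14} \approx 4773.2$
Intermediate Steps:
$Q = - \frac{32}{5}$ ($Q = -7 + \frac{1}{5} \cdot 3 = -7 + \frac{3}{5} = - \frac{32}{5} \approx -6.4$)
$S{\left(D \right)} = \frac{5}{28}$ ($S{\left(D \right)} = \frac{1}{- \frac{32}{5} + 12} = \frac{1}{\frac{28}{5}} = \frac{5}{28}$)
$- 486 \left(\left(-5 + 0\right) 2 + S{\left(\frac{\left(-3 - -2\right) + 0}{2 + 5} \cdot 5 \left(-1\right) \right)}\right) = - 486 \left(\left(-5 + 0\right) 2 + \frac{5}{28}\right) = - 486 \left(\left(-5\right) 2 + \frac{5}{28}\right) = - 486 \left(-10 + \frac{5}{28}\right) = \left(-486\right) \left(- \frac{275}{28}\right) = \frac{66825}{14}$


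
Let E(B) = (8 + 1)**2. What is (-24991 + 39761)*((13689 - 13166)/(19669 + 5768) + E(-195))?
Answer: 30439788400/25437 ≈ 1.1967e+6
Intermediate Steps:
E(B) = 81 (E(B) = 9**2 = 81)
(-24991 + 39761)*((13689 - 13166)/(19669 + 5768) + E(-195)) = (-24991 + 39761)*((13689 - 13166)/(19669 + 5768) + 81) = 14770*(523/25437 + 81) = 14770*(2060920/25437) = 30439788400/25437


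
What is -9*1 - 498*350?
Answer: -174309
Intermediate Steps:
-9*1 - 498*350 = -9 - 174300 = -174309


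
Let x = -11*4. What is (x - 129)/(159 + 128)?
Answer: -173/287 ≈ -0.60279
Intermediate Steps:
x = -44
(x - 129)/(159 + 128) = (-44 - 129)/(159 + 128) = -173/287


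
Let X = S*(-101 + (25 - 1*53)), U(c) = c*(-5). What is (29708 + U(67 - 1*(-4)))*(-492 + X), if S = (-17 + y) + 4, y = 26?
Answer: -63666657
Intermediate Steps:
U(c) = -5*c
S = 13 (S = (-17 + 26) + 4 = 9 + 4 = 13)
X = -1677 (X = 13*(-101 + (25 - 1*53)) = 13*(-101 + (25 - 53)) = 13*(-101 - 28) = 13*(-129) = -1677)
(29708 + U(67 - 1*(-4)))*(-492 + X) = (29708 - 5*(67 - 1*(-4)))*(-492 - 1677) = (29708 - 5*(67 + 4))*(-2169) = (29708 - 5*71)*(-2169) = (29708 - 355)*(-2169) = 29353*(-2169) = -63666657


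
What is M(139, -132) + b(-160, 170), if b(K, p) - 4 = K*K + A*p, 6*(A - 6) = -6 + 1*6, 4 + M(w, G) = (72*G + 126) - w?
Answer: 17103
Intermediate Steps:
M(w, G) = 122 - w + 72*G (M(w, G) = -4 + ((72*G + 126) - w) = -4 + ((126 + 72*G) - w) = -4 + (126 - w + 72*G) = 122 - w + 72*G)
A = 6 (A = 6 + (-6 + 1*6)/6 = 6 + (-6 + 6)/6 = 6 + (1/6)*0 = 6 + 0 = 6)
b(K, p) = 4 + K**2 + 6*p (b(K, p) = 4 + (K*K + 6*p) = 4 + (K**2 + 6*p) = 4 + K**2 + 6*p)
M(139, -132) + b(-160, 170) = (122 - 1*139 + 72*(-132)) + (4 + (-160)**2 + 6*170) = (122 - 139 - 9504) + (4 + 25600 + 1020) = -9521 + 26624 = 17103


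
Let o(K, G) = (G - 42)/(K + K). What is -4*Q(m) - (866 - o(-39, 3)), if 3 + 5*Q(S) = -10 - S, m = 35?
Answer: -8271/10 ≈ -827.10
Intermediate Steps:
Q(S) = -13/5 - S/5 (Q(S) = -⅗ + (-10 - S)/5 = -⅗ + (-2 - S/5) = -13/5 - S/5)
o(K, G) = (-42 + G)/(2*K) (o(K, G) = (-42 + G)/((2*K)) = (-42 + G)*(1/(2*K)) = (-42 + G)/(2*K))
-4*Q(m) - (866 - o(-39, 3)) = -4*(-13/5 - ⅕*35) - (866 - (-42 + 3)/(2*(-39))) = -4*(-13/5 - 7) - (866 - (-1)*(-39)/(2*39)) = -4*(-48/5) - (866 - 1*½) = 192/5 - (866 - ½) = 192/5 - 1*1731/2 = 192/5 - 1731/2 = -8271/10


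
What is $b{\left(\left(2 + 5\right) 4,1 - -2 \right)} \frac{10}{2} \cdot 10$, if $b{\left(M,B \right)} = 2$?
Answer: $100$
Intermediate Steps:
$b{\left(\left(2 + 5\right) 4,1 - -2 \right)} \frac{10}{2} \cdot 10 = 2 \cdot \frac{10}{2} \cdot 10 = 2 \cdot 10 \cdot \frac{1}{2} \cdot 10 = 2 \cdot 5 \cdot 10 = 10 \cdot 10 = 100$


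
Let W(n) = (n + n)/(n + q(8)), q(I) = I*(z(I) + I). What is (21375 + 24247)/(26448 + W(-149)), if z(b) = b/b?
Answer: 1756447/1018397 ≈ 1.7247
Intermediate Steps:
z(b) = 1
q(I) = I*(1 + I)
W(n) = 2*n/(72 + n) (W(n) = (n + n)/(n + 8*(1 + 8)) = (2*n)/(n + 8*9) = (2*n)/(n + 72) = (2*n)/(72 + n) = 2*n/(72 + n))
(21375 + 24247)/(26448 + W(-149)) = (21375 + 24247)/(26448 + 2*(-149)/(72 - 149)) = 45622/(26448 + 2*(-149)/(-77)) = 45622/(26448 + 2*(-149)*(-1/77)) = 45622/(26448 + 298/77) = 45622/(2036794/77) = 45622*(77/2036794) = 1756447/1018397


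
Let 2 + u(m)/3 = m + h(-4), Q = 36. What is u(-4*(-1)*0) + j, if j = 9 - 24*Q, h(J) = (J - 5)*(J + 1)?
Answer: -780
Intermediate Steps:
h(J) = (1 + J)*(-5 + J) (h(J) = (-5 + J)*(1 + J) = (1 + J)*(-5 + J))
u(m) = 75 + 3*m (u(m) = -6 + 3*(m + (-5 + (-4)**2 - 4*(-4))) = -6 + 3*(m + (-5 + 16 + 16)) = -6 + 3*(m + 27) = -6 + 3*(27 + m) = -6 + (81 + 3*m) = 75 + 3*m)
j = -855 (j = 9 - 24*36 = 9 - 864 = -855)
u(-4*(-1)*0) + j = (75 + 3*(-4*(-1)*0)) - 855 = (75 + 3*(4*0)) - 855 = (75 + 3*0) - 855 = (75 + 0) - 855 = 75 - 855 = -780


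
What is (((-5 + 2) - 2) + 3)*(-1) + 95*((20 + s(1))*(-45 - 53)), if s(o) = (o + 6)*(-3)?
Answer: 9312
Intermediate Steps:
s(o) = -18 - 3*o (s(o) = (6 + o)*(-3) = -18 - 3*o)
(((-5 + 2) - 2) + 3)*(-1) + 95*((20 + s(1))*(-45 - 53)) = (((-5 + 2) - 2) + 3)*(-1) + 95*((20 + (-18 - 3*1))*(-45 - 53)) = ((-3 - 2) + 3)*(-1) + 95*((20 + (-18 - 3))*(-98)) = (-5 + 3)*(-1) + 95*((20 - 21)*(-98)) = -2*(-1) + 95*(-1*(-98)) = 2 + 95*98 = 2 + 9310 = 9312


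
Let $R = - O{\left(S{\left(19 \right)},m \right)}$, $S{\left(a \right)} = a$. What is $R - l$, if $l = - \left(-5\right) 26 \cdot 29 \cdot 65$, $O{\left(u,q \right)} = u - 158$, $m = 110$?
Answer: $-244911$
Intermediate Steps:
$O{\left(u,q \right)} = -158 + u$ ($O{\left(u,q \right)} = u - 158 = -158 + u$)
$R = 139$ ($R = - (-158 + 19) = \left(-1\right) \left(-139\right) = 139$)
$l = 245050$ ($l = - \left(-130\right) 29 \cdot 65 = - \left(-3770\right) 65 = \left(-1\right) \left(-245050\right) = 245050$)
$R - l = 139 - 245050 = -244911$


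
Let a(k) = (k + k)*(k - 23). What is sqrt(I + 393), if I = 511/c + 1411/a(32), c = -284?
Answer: 5*sqrt(45720379)/1704 ≈ 19.841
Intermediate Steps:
a(k) = 2*k*(-23 + k) (a(k) = (2*k)*(-23 + k) = 2*k*(-23 + k))
I = 26597/40896 (I = 511/(-284) + 1411/((2*32*(-23 + 32))) = 511*(-1/284) + 1411/((2*32*9)) = -511/284 + 1411/576 = 26597/40896 ≈ 0.65036)
sqrt(I + 393) = sqrt(26597/40896 + 393) = sqrt(16098725/40896) = 5*sqrt(45720379)/1704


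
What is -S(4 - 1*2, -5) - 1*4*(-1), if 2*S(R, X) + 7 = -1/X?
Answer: 37/5 ≈ 7.4000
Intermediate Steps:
S(R, X) = -7/2 - 1/(2*X) (S(R, X) = -7/2 + (-1/X)/2 = -7/2 - 1/(2*X))
-S(4 - 1*2, -5) - 1*4*(-1) = -(-1 - 7*(-5))/(2*(-5)) - 1*4*(-1) = -(-1)*(-1 + 35)/(2*5) - 4*(-1) = -(-1)*34/(2*5) + 4 = -1*(-17/5) + 4 = 17/5 + 4 = 37/5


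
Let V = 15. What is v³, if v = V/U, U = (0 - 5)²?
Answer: 27/125 ≈ 0.21600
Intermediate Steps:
U = 25 (U = (-5)² = 25)
v = ⅗ (v = 15/25 = 15*(1/25) = ⅗ ≈ 0.60000)
v³ = (⅗)³ = 27/125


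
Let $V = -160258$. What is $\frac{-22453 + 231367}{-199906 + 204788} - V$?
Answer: $\frac{391294235}{2441} \approx 1.603 \cdot 10^{5}$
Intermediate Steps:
$\frac{-22453 + 231367}{-199906 + 204788} - V = \frac{-22453 + 231367}{-199906 + 204788} - -160258 = \frac{208914}{4882} + 160258 = 208914 \cdot \frac{1}{4882} + 160258 = \frac{104457}{2441} + 160258 = \frac{391294235}{2441}$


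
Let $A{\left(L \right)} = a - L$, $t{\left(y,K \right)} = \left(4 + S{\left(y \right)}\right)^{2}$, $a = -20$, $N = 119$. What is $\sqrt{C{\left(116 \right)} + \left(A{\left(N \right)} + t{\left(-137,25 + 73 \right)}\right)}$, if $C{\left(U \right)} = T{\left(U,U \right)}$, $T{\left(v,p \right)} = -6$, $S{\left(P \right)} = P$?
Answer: $2 \sqrt{4386} \approx 132.45$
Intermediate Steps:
$C{\left(U \right)} = -6$
$t{\left(y,K \right)} = \left(4 + y\right)^{2}$
$A{\left(L \right)} = -20 - L$
$\sqrt{C{\left(116 \right)} + \left(A{\left(N \right)} + t{\left(-137,25 + 73 \right)}\right)} = \sqrt{-6 + \left(\left(-20 - 119\right) + \left(4 - 137\right)^{2}\right)} = \sqrt{-6 + \left(\left(-20 - 119\right) + \left(-133\right)^{2}\right)} = \sqrt{-6 + \left(-139 + 17689\right)} = \sqrt{-6 + 17550} = \sqrt{17544} = 2 \sqrt{4386}$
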